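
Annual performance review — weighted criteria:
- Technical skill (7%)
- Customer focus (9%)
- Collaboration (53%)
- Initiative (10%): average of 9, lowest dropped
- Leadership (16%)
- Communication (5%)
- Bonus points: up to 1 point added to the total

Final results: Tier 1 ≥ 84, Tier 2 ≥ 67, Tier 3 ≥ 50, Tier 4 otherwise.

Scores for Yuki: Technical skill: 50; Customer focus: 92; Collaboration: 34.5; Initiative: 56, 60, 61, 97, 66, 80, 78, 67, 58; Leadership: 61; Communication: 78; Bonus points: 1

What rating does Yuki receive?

Tier 3

Initiative: drop 56 → average of remaining 8 = 567/8 = 70.875
Weighted total:
  Technical skill 50 × 0.07 = 3.5
  Customer focus 92 × 0.09 = 8.28
  Collaboration 34.5 × 0.53 = 18.285
  Initiative 70.875 × 0.1 = 7.0875
  Leadership 61 × 0.16 = 9.76
  Communication 78 × 0.05 = 3.9
Sum = 50.8125
Bonus points: 50.8125 + 1 = 51.8125
51.8125 is ≥ 50 and < 67 → Tier 3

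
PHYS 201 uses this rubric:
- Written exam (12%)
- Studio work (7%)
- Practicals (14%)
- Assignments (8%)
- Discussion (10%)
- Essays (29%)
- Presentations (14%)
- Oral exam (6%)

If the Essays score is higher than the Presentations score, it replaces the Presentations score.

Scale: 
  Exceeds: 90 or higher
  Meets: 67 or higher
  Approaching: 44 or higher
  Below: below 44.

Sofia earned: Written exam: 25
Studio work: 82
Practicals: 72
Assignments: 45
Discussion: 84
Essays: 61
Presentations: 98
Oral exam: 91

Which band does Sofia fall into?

Meets

Essays (61) ≤ Presentations (98), so Presentations stays at 98.
Weighted total:
  Written exam 25 × 0.12 = 3
  Studio work 82 × 0.07 = 5.74
  Practicals 72 × 0.14 = 10.08
  Assignments 45 × 0.08 = 3.6
  Discussion 84 × 0.1 = 8.4
  Essays 61 × 0.29 = 17.69
  Presentations 98 × 0.14 = 13.72
  Oral exam 91 × 0.06 = 5.46
Sum = 67.69
67.69 is ≥ 67 and < 90 → Meets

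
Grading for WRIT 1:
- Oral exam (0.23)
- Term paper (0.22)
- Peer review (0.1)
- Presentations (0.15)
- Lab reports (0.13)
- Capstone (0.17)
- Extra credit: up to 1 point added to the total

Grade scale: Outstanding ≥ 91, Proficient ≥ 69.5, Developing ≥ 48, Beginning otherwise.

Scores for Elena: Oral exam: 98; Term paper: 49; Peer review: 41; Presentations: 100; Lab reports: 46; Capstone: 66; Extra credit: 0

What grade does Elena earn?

Weighted total:
  Oral exam 98 × 0.23 = 22.54
  Term paper 49 × 0.22 = 10.78
  Peer review 41 × 0.1 = 4.1
  Presentations 100 × 0.15 = 15
  Lab reports 46 × 0.13 = 5.98
  Capstone 66 × 0.17 = 11.22
Sum = 69.62
Extra credit: 69.62 + 0 = 69.62
69.62 is ≥ 69.5 and < 91 → Proficient

Proficient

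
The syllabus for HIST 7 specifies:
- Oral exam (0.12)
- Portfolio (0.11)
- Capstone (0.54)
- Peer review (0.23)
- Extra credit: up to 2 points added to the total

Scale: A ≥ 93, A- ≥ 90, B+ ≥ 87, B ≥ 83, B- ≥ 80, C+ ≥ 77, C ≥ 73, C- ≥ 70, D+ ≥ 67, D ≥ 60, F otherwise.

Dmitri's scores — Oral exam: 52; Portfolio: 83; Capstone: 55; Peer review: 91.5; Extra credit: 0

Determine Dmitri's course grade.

Weighted total:
  Oral exam 52 × 0.12 = 6.24
  Portfolio 83 × 0.11 = 9.13
  Capstone 55 × 0.54 = 29.7
  Peer review 91.5 × 0.23 = 21.045
Sum = 66.115
Extra credit: 66.115 + 0 = 66.115
66.115 is ≥ 60 and < 67 → D

D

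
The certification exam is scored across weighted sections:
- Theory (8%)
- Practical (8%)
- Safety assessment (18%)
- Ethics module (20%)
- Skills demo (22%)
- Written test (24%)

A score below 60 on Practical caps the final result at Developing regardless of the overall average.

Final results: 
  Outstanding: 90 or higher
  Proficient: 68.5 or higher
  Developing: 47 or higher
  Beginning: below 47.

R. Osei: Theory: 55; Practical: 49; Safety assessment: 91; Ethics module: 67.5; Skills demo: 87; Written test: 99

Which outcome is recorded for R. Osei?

Practical score 49 < 60: minimum not met.
Weighted total:
  Theory 55 × 0.08 = 4.4
  Practical 49 × 0.08 = 3.92
  Safety assessment 91 × 0.18 = 16.38
  Ethics module 67.5 × 0.2 = 13.5
  Skills demo 87 × 0.22 = 19.14
  Written test 99 × 0.24 = 23.76
Sum = 81.1
81.1 would be Proficient; cap at Developing applies → Developing.

Developing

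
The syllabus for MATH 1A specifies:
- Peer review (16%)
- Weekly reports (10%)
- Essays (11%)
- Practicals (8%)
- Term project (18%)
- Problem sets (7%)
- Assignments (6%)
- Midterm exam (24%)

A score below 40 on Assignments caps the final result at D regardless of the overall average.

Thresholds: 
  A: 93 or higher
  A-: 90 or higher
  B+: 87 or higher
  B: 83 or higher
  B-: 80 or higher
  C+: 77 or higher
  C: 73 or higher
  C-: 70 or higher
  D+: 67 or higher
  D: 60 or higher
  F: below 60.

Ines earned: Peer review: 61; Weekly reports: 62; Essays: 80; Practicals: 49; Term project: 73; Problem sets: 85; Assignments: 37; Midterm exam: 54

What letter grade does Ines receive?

D

Assignments score 37 < 40: minimum not met.
Weighted total:
  Peer review 61 × 0.16 = 9.76
  Weekly reports 62 × 0.1 = 6.2
  Essays 80 × 0.11 = 8.8
  Practicals 49 × 0.08 = 3.92
  Term project 73 × 0.18 = 13.14
  Problem sets 85 × 0.07 = 5.95
  Assignments 37 × 0.06 = 2.22
  Midterm exam 54 × 0.24 = 12.96
Sum = 62.95
62.95 would be D; cap at D applies → D.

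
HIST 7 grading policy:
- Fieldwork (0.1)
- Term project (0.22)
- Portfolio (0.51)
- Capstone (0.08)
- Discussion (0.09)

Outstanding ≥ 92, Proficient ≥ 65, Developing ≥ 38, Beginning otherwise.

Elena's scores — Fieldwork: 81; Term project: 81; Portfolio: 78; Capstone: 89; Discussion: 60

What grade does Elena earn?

Proficient

Weighted total:
  Fieldwork 81 × 0.1 = 8.1
  Term project 81 × 0.22 = 17.82
  Portfolio 78 × 0.51 = 39.78
  Capstone 89 × 0.08 = 7.12
  Discussion 60 × 0.09 = 5.4
Sum = 78.22
78.22 is ≥ 65 and < 92 → Proficient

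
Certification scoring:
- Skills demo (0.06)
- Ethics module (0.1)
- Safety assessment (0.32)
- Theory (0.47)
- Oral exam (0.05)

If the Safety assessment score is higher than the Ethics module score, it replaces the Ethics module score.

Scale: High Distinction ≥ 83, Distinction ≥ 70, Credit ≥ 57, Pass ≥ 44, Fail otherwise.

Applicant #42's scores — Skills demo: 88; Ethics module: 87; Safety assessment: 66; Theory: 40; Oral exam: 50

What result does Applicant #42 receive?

Safety assessment (66) ≤ Ethics module (87), so Ethics module stays at 87.
Weighted total:
  Skills demo 88 × 0.06 = 5.28
  Ethics module 87 × 0.1 = 8.7
  Safety assessment 66 × 0.32 = 21.12
  Theory 40 × 0.47 = 18.8
  Oral exam 50 × 0.05 = 2.5
Sum = 56.4
56.4 is ≥ 44 and < 57 → Pass

Pass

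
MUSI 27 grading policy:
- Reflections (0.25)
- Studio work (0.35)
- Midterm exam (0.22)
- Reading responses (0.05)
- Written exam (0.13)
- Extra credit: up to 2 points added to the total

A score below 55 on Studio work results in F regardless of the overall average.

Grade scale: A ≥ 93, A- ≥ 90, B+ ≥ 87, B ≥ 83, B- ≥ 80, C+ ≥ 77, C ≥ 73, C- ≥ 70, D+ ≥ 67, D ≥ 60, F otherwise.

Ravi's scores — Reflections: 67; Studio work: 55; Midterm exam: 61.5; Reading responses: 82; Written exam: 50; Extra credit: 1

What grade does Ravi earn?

D

Studio work score 55 ≥ 55: minimum met.
Weighted total:
  Reflections 67 × 0.25 = 16.75
  Studio work 55 × 0.35 = 19.25
  Midterm exam 61.5 × 0.22 = 13.53
  Reading responses 82 × 0.05 = 4.1
  Written exam 50 × 0.13 = 6.5
Sum = 60.13
Extra credit: 60.13 + 1 = 61.13
61.13 is ≥ 60 and < 67 → D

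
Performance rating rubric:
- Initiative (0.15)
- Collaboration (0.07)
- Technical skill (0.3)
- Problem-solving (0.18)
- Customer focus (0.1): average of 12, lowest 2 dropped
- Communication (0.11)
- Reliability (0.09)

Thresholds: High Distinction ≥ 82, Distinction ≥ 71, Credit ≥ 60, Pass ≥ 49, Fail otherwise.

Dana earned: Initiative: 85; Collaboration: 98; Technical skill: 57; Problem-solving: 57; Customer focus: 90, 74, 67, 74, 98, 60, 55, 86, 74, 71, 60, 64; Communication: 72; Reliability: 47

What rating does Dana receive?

Customer focus: drop 55, 60 → average of remaining 10 = 758/10 = 75.8
Weighted total:
  Initiative 85 × 0.15 = 12.75
  Collaboration 98 × 0.07 = 6.86
  Technical skill 57 × 0.3 = 17.1
  Problem-solving 57 × 0.18 = 10.26
  Customer focus 75.8 × 0.1 = 7.58
  Communication 72 × 0.11 = 7.92
  Reliability 47 × 0.09 = 4.23
Sum = 66.7
66.7 is ≥ 60 and < 71 → Credit

Credit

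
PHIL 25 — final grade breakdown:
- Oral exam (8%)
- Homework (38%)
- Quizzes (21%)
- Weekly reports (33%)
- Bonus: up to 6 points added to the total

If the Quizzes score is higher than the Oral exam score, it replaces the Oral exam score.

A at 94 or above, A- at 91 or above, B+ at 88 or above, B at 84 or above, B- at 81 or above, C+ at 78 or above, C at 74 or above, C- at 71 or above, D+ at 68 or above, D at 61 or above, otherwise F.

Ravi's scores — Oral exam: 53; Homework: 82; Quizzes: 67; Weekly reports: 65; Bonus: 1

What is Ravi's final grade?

Quizzes (67) > Oral exam (53), so Oral exam counts as 67.
Weighted total:
  Oral exam 67 × 0.08 = 5.36
  Homework 82 × 0.38 = 31.16
  Quizzes 67 × 0.21 = 14.07
  Weekly reports 65 × 0.33 = 21.45
Sum = 72.04
Bonus: 72.04 + 1 = 73.04
73.04 is ≥ 71 and < 74 → C-

C-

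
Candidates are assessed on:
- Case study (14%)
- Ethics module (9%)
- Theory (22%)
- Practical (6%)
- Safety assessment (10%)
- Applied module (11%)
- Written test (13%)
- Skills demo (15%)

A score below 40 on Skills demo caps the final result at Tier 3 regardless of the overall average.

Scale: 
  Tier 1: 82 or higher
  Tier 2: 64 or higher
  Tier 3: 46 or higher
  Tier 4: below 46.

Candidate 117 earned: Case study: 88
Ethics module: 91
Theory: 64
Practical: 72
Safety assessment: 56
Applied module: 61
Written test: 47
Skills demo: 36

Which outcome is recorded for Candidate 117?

Tier 3

Skills demo score 36 < 40: minimum not met.
Weighted total:
  Case study 88 × 0.14 = 12.32
  Ethics module 91 × 0.09 = 8.19
  Theory 64 × 0.22 = 14.08
  Practical 72 × 0.06 = 4.32
  Safety assessment 56 × 0.1 = 5.6
  Applied module 61 × 0.11 = 6.71
  Written test 47 × 0.13 = 6.11
  Skills demo 36 × 0.15 = 5.4
Sum = 62.73
62.73 would be Tier 3; cap at Tier 3 applies → Tier 3.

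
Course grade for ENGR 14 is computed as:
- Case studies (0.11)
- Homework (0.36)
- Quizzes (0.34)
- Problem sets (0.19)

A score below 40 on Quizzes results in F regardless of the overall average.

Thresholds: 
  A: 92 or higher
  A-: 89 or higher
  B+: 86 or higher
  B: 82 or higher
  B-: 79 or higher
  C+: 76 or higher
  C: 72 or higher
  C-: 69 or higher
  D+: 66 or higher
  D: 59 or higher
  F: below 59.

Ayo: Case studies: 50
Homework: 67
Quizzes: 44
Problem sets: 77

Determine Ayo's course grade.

Quizzes score 44 ≥ 40: minimum met.
Weighted total:
  Case studies 50 × 0.11 = 5.5
  Homework 67 × 0.36 = 24.12
  Quizzes 44 × 0.34 = 14.96
  Problem sets 77 × 0.19 = 14.63
Sum = 59.21
59.21 is ≥ 59 and < 66 → D

D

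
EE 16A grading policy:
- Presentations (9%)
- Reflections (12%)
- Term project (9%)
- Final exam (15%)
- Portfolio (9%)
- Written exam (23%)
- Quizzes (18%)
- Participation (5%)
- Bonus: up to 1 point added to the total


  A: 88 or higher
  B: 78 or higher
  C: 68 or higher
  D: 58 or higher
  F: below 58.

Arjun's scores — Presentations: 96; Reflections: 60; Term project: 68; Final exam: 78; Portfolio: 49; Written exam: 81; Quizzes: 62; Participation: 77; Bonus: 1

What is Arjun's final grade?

Weighted total:
  Presentations 96 × 0.09 = 8.64
  Reflections 60 × 0.12 = 7.2
  Term project 68 × 0.09 = 6.12
  Final exam 78 × 0.15 = 11.7
  Portfolio 49 × 0.09 = 4.41
  Written exam 81 × 0.23 = 18.63
  Quizzes 62 × 0.18 = 11.16
  Participation 77 × 0.05 = 3.85
Sum = 71.71
Bonus: 71.71 + 1 = 72.71
72.71 is ≥ 68 and < 78 → C

C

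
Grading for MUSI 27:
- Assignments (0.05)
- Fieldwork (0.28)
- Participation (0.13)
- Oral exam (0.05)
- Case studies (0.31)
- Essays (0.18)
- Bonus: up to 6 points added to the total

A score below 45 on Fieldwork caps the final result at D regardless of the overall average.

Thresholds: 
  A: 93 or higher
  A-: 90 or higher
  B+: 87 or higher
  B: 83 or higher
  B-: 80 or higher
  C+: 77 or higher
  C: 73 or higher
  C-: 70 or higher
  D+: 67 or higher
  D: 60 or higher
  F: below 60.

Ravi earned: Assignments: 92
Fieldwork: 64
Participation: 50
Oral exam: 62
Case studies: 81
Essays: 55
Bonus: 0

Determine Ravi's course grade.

D+

Fieldwork score 64 ≥ 45: minimum met.
Weighted total:
  Assignments 92 × 0.05 = 4.6
  Fieldwork 64 × 0.28 = 17.92
  Participation 50 × 0.13 = 6.5
  Oral exam 62 × 0.05 = 3.1
  Case studies 81 × 0.31 = 25.11
  Essays 55 × 0.18 = 9.9
Sum = 67.13
Bonus: 67.13 + 0 = 67.13
67.13 is ≥ 67 and < 70 → D+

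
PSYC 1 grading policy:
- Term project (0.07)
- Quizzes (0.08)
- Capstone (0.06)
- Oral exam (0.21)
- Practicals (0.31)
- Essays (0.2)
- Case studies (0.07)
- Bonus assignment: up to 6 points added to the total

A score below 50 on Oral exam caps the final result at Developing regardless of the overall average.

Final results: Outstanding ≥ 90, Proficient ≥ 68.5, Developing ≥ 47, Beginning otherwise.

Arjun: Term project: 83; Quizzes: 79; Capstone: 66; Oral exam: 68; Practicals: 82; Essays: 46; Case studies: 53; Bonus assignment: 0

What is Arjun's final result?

Proficient

Oral exam score 68 ≥ 50: minimum met.
Weighted total:
  Term project 83 × 0.07 = 5.81
  Quizzes 79 × 0.08 = 6.32
  Capstone 66 × 0.06 = 3.96
  Oral exam 68 × 0.21 = 14.28
  Practicals 82 × 0.31 = 25.42
  Essays 46 × 0.2 = 9.2
  Case studies 53 × 0.07 = 3.71
Sum = 68.7
Bonus assignment: 68.7 + 0 = 68.7
68.7 is ≥ 68.5 and < 90 → Proficient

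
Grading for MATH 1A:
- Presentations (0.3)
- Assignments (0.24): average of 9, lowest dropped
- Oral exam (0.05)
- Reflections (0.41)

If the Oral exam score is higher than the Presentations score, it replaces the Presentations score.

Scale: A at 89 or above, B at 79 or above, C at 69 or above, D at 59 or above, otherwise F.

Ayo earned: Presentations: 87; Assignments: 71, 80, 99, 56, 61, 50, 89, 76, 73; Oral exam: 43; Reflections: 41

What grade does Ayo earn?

Assignments: drop 50 → average of remaining 8 = 605/8 = 75.625
Oral exam (43) ≤ Presentations (87), so Presentations stays at 87.
Weighted total:
  Presentations 87 × 0.3 = 26.1
  Assignments 75.625 × 0.24 = 18.15
  Oral exam 43 × 0.05 = 2.15
  Reflections 41 × 0.41 = 16.81
Sum = 63.21
63.21 is ≥ 59 and < 69 → D

D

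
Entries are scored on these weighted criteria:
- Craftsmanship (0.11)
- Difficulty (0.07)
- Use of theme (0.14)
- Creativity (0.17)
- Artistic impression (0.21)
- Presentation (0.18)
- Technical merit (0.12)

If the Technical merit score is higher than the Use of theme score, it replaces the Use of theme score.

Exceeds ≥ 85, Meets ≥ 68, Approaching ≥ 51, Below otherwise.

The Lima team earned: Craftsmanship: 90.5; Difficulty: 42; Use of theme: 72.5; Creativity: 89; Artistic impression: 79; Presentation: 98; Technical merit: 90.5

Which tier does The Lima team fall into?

Exceeds

Technical merit (90.5) > Use of theme (72.5), so Use of theme counts as 90.5.
Weighted total:
  Craftsmanship 90.5 × 0.11 = 9.955
  Difficulty 42 × 0.07 = 2.94
  Use of theme 90.5 × 0.14 = 12.67
  Creativity 89 × 0.17 = 15.13
  Artistic impression 79 × 0.21 = 16.59
  Presentation 98 × 0.18 = 17.64
  Technical merit 90.5 × 0.12 = 10.86
Sum = 85.785
85.785 ≥ 85 → Exceeds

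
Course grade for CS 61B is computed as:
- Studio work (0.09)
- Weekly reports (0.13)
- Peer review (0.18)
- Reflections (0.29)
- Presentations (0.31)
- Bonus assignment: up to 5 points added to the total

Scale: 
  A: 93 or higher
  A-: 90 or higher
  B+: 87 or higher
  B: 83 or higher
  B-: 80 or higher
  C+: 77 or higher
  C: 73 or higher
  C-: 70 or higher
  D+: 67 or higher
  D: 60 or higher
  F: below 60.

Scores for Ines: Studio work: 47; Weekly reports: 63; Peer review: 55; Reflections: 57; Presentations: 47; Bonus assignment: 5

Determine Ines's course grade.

Weighted total:
  Studio work 47 × 0.09 = 4.23
  Weekly reports 63 × 0.13 = 8.19
  Peer review 55 × 0.18 = 9.9
  Reflections 57 × 0.29 = 16.53
  Presentations 47 × 0.31 = 14.57
Sum = 53.42
Bonus assignment: 53.42 + 5 = 58.42
58.42 < 60 → F

F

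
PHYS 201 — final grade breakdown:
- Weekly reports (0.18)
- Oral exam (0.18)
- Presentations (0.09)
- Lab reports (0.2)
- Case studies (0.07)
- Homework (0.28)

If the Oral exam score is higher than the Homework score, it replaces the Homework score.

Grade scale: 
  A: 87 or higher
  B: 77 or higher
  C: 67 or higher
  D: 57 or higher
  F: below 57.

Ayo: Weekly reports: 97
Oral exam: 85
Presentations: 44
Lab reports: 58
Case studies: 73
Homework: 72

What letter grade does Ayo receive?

B

Oral exam (85) > Homework (72), so Homework counts as 85.
Weighted total:
  Weekly reports 97 × 0.18 = 17.46
  Oral exam 85 × 0.18 = 15.3
  Presentations 44 × 0.09 = 3.96
  Lab reports 58 × 0.2 = 11.6
  Case studies 73 × 0.07 = 5.11
  Homework 85 × 0.28 = 23.8
Sum = 77.23
77.23 is ≥ 77 and < 87 → B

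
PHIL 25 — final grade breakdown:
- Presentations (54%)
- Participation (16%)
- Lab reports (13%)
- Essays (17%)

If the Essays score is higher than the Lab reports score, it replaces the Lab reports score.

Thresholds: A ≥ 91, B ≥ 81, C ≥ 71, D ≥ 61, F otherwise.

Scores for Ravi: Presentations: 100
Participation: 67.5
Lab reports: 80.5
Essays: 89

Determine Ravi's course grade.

A

Essays (89) > Lab reports (80.5), so Lab reports counts as 89.
Weighted total:
  Presentations 100 × 0.54 = 54
  Participation 67.5 × 0.16 = 10.8
  Lab reports 89 × 0.13 = 11.57
  Essays 89 × 0.17 = 15.13
Sum = 91.5
91.5 ≥ 91 → A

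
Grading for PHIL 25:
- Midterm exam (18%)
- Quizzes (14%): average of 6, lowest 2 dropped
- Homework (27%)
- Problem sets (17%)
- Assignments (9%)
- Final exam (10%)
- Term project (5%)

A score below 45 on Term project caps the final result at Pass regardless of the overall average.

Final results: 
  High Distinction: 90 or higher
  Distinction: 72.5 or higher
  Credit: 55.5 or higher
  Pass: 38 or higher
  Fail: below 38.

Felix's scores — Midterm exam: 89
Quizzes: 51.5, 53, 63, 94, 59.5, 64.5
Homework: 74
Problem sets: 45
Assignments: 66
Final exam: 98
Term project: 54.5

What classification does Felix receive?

Quizzes: drop 51.5, 53 → average of remaining 4 = 281/4 = 70.25
Term project score 54.5 ≥ 45: minimum met.
Weighted total:
  Midterm exam 89 × 0.18 = 16.02
  Quizzes 70.25 × 0.14 = 9.835
  Homework 74 × 0.27 = 19.98
  Problem sets 45 × 0.17 = 7.65
  Assignments 66 × 0.09 = 5.94
  Final exam 98 × 0.1 = 9.8
  Term project 54.5 × 0.05 = 2.725
Sum = 71.95
71.95 is ≥ 55.5 and < 72.5 → Credit

Credit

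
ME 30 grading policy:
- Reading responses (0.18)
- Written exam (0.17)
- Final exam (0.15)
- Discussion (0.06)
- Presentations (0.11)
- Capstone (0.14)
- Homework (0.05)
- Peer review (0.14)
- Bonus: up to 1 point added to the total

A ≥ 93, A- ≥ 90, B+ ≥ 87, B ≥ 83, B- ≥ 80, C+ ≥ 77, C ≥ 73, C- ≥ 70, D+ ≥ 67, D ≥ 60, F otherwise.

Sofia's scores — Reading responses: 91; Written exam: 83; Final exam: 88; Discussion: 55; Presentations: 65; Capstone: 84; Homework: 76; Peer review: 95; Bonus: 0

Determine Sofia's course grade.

Weighted total:
  Reading responses 91 × 0.18 = 16.38
  Written exam 83 × 0.17 = 14.11
  Final exam 88 × 0.15 = 13.2
  Discussion 55 × 0.06 = 3.3
  Presentations 65 × 0.11 = 7.15
  Capstone 84 × 0.14 = 11.76
  Homework 76 × 0.05 = 3.8
  Peer review 95 × 0.14 = 13.3
Sum = 83
Bonus: 83 + 0 = 83
83 is ≥ 83 and < 87 → B

B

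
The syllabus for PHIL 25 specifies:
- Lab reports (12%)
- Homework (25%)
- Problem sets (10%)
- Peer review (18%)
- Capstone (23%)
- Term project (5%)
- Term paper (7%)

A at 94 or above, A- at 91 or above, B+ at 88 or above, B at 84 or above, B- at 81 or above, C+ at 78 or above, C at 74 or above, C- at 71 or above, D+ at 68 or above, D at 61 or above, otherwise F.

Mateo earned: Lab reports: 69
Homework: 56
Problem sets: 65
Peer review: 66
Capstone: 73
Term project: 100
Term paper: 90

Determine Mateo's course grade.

D+

Weighted total:
  Lab reports 69 × 0.12 = 8.28
  Homework 56 × 0.25 = 14
  Problem sets 65 × 0.1 = 6.5
  Peer review 66 × 0.18 = 11.88
  Capstone 73 × 0.23 = 16.79
  Term project 100 × 0.05 = 5
  Term paper 90 × 0.07 = 6.3
Sum = 68.75
68.75 is ≥ 68 and < 71 → D+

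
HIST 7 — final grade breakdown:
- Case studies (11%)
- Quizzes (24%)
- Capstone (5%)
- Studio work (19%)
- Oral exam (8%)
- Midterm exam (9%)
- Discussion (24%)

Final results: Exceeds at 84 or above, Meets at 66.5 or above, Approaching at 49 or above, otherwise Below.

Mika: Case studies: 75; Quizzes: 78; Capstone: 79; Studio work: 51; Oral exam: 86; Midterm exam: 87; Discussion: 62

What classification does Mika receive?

Weighted total:
  Case studies 75 × 0.11 = 8.25
  Quizzes 78 × 0.24 = 18.72
  Capstone 79 × 0.05 = 3.95
  Studio work 51 × 0.19 = 9.69
  Oral exam 86 × 0.08 = 6.88
  Midterm exam 87 × 0.09 = 7.83
  Discussion 62 × 0.24 = 14.88
Sum = 70.2
70.2 is ≥ 66.5 and < 84 → Meets

Meets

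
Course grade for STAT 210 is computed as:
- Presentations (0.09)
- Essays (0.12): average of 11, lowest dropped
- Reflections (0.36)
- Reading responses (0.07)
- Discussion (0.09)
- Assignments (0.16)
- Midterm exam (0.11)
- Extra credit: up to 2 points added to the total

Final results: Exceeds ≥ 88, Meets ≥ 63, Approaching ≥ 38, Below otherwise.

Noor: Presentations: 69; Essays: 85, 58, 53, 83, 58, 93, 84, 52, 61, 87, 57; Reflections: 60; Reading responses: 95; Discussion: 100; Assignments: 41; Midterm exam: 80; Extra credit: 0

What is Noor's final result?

Essays: drop 52 → average of remaining 10 = 719/10 = 71.9
Weighted total:
  Presentations 69 × 0.09 = 6.21
  Essays 71.9 × 0.12 = 8.628
  Reflections 60 × 0.36 = 21.6
  Reading responses 95 × 0.07 = 6.65
  Discussion 100 × 0.09 = 9
  Assignments 41 × 0.16 = 6.56
  Midterm exam 80 × 0.11 = 8.8
Sum = 67.448
Extra credit: 67.448 + 0 = 67.448
67.448 is ≥ 63 and < 88 → Meets

Meets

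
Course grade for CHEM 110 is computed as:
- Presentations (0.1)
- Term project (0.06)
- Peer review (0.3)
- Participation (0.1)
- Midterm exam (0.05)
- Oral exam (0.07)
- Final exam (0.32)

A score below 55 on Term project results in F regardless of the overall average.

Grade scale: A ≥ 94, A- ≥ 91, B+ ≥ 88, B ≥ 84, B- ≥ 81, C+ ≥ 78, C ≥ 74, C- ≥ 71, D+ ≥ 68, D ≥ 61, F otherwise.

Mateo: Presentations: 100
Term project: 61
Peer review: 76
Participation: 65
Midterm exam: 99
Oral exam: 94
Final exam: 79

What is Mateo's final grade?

C+

Term project score 61 ≥ 55: minimum met.
Weighted total:
  Presentations 100 × 0.1 = 10
  Term project 61 × 0.06 = 3.66
  Peer review 76 × 0.3 = 22.8
  Participation 65 × 0.1 = 6.5
  Midterm exam 99 × 0.05 = 4.95
  Oral exam 94 × 0.07 = 6.58
  Final exam 79 × 0.32 = 25.28
Sum = 79.77
79.77 is ≥ 78 and < 81 → C+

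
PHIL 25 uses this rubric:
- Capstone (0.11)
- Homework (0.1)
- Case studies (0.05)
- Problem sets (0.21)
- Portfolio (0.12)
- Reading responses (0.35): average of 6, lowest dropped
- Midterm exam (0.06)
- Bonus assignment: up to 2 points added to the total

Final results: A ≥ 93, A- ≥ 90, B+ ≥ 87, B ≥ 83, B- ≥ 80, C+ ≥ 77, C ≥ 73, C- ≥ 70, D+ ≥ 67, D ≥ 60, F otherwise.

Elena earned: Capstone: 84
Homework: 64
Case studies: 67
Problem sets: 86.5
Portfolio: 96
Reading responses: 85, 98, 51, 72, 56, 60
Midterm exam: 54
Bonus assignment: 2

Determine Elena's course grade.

Reading responses: drop 51 → average of remaining 5 = 371/5 = 74.2
Weighted total:
  Capstone 84 × 0.11 = 9.24
  Homework 64 × 0.1 = 6.4
  Case studies 67 × 0.05 = 3.35
  Problem sets 86.5 × 0.21 = 18.165
  Portfolio 96 × 0.12 = 11.52
  Reading responses 74.2 × 0.35 = 25.97
  Midterm exam 54 × 0.06 = 3.24
Sum = 77.885
Bonus assignment: 77.885 + 2 = 79.885
79.885 is ≥ 77 and < 80 → C+

C+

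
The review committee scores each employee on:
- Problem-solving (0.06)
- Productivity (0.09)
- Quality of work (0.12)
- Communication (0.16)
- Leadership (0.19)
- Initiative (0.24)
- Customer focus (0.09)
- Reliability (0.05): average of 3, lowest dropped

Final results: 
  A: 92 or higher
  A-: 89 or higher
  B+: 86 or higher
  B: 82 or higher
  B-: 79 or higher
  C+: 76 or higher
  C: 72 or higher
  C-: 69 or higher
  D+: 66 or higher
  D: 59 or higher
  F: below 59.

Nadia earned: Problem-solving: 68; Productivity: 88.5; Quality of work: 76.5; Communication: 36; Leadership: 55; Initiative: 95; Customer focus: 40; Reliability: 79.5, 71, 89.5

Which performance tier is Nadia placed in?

Reliability: drop 71 → average of remaining 2 = 169/2 = 84.5
Weighted total:
  Problem-solving 68 × 0.06 = 4.08
  Productivity 88.5 × 0.09 = 7.965
  Quality of work 76.5 × 0.12 = 9.18
  Communication 36 × 0.16 = 5.76
  Leadership 55 × 0.19 = 10.45
  Initiative 95 × 0.24 = 22.8
  Customer focus 40 × 0.09 = 3.6
  Reliability 84.5 × 0.05 = 4.225
Sum = 68.06
68.06 is ≥ 66 and < 69 → D+

D+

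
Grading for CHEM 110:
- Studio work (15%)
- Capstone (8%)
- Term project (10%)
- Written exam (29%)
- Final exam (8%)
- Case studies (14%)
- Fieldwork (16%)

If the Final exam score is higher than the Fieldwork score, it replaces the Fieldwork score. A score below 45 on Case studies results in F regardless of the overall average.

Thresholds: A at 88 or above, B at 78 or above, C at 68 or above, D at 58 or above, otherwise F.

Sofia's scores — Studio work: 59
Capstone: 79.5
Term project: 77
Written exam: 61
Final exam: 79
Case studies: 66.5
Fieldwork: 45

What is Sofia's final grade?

Final exam (79) > Fieldwork (45), so Fieldwork counts as 79.
Case studies score 66.5 ≥ 45: minimum met.
Weighted total:
  Studio work 59 × 0.15 = 8.85
  Capstone 79.5 × 0.08 = 6.36
  Term project 77 × 0.1 = 7.7
  Written exam 61 × 0.29 = 17.69
  Final exam 79 × 0.08 = 6.32
  Case studies 66.5 × 0.14 = 9.31
  Fieldwork 79 × 0.16 = 12.64
Sum = 68.87
68.87 is ≥ 68 and < 78 → C

C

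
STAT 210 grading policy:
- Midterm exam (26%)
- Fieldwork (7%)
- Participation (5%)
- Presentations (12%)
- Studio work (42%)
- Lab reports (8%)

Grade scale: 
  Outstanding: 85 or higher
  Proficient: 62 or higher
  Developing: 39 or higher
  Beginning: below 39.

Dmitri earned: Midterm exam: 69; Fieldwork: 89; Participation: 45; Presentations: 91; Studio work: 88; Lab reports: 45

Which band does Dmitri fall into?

Proficient

Weighted total:
  Midterm exam 69 × 0.26 = 17.94
  Fieldwork 89 × 0.07 = 6.23
  Participation 45 × 0.05 = 2.25
  Presentations 91 × 0.12 = 10.92
  Studio work 88 × 0.42 = 36.96
  Lab reports 45 × 0.08 = 3.6
Sum = 77.9
77.9 is ≥ 62 and < 85 → Proficient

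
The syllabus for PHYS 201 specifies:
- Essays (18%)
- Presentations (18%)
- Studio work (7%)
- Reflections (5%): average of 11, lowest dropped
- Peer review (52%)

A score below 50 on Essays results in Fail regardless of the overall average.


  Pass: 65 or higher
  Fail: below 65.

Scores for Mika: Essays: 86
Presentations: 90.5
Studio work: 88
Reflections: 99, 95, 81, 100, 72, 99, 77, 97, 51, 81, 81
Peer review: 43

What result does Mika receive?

Reflections: drop 51 → average of remaining 10 = 882/10 = 88.2
Essays score 86 ≥ 50: minimum met.
Weighted total:
  Essays 86 × 0.18 = 15.48
  Presentations 90.5 × 0.18 = 16.29
  Studio work 88 × 0.07 = 6.16
  Reflections 88.2 × 0.05 = 4.41
  Peer review 43 × 0.52 = 22.36
Sum = 64.7
64.7 < 65 → Fail

Fail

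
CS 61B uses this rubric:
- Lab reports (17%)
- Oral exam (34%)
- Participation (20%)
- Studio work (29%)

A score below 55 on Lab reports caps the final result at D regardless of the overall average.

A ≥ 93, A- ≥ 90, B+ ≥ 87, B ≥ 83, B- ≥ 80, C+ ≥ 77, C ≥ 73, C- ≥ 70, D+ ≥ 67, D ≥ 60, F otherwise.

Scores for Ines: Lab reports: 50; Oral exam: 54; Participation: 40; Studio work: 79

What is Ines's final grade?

Lab reports score 50 < 55: minimum not met.
Weighted total:
  Lab reports 50 × 0.17 = 8.5
  Oral exam 54 × 0.34 = 18.36
  Participation 40 × 0.2 = 8
  Studio work 79 × 0.29 = 22.91
Sum = 57.77
57.77 would be F; cap at D applies → F.

F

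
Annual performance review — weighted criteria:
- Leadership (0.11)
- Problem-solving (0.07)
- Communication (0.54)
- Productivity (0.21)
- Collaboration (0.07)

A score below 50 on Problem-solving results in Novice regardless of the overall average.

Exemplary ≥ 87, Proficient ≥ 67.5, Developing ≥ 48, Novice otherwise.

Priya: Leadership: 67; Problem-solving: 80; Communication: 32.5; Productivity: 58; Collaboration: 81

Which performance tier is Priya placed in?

Developing

Problem-solving score 80 ≥ 50: minimum met.
Weighted total:
  Leadership 67 × 0.11 = 7.37
  Problem-solving 80 × 0.07 = 5.6
  Communication 32.5 × 0.54 = 17.55
  Productivity 58 × 0.21 = 12.18
  Collaboration 81 × 0.07 = 5.67
Sum = 48.37
48.37 is ≥ 48 and < 67.5 → Developing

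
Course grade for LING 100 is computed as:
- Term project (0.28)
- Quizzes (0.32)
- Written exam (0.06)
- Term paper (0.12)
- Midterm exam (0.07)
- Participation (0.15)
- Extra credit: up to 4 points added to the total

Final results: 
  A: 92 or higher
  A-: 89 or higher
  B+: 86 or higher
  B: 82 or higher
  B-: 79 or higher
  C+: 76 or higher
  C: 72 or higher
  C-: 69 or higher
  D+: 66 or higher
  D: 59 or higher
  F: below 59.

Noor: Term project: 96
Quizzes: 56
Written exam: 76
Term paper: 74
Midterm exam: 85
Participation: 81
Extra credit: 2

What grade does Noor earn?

C+

Weighted total:
  Term project 96 × 0.28 = 26.88
  Quizzes 56 × 0.32 = 17.92
  Written exam 76 × 0.06 = 4.56
  Term paper 74 × 0.12 = 8.88
  Midterm exam 85 × 0.07 = 5.95
  Participation 81 × 0.15 = 12.15
Sum = 76.34
Extra credit: 76.34 + 2 = 78.34
78.34 is ≥ 76 and < 79 → C+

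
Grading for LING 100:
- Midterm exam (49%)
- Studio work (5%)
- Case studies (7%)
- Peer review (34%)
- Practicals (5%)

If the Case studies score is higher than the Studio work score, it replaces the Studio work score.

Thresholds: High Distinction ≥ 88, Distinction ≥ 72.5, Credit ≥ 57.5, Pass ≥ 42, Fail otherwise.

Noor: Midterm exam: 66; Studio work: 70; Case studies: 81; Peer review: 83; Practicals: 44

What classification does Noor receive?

Credit

Case studies (81) > Studio work (70), so Studio work counts as 81.
Weighted total:
  Midterm exam 66 × 0.49 = 32.34
  Studio work 81 × 0.05 = 4.05
  Case studies 81 × 0.07 = 5.67
  Peer review 83 × 0.34 = 28.22
  Practicals 44 × 0.05 = 2.2
Sum = 72.48
72.48 is ≥ 57.5 and < 72.5 → Credit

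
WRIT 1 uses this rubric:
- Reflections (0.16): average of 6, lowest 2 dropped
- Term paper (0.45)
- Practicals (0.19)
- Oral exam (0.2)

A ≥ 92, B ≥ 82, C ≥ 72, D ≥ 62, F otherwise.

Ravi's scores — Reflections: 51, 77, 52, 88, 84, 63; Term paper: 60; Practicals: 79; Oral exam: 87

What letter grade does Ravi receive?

D

Reflections: drop 51, 52 → average of remaining 4 = 312/4 = 78
Weighted total:
  Reflections 78 × 0.16 = 12.48
  Term paper 60 × 0.45 = 27
  Practicals 79 × 0.19 = 15.01
  Oral exam 87 × 0.2 = 17.4
Sum = 71.89
71.89 is ≥ 62 and < 72 → D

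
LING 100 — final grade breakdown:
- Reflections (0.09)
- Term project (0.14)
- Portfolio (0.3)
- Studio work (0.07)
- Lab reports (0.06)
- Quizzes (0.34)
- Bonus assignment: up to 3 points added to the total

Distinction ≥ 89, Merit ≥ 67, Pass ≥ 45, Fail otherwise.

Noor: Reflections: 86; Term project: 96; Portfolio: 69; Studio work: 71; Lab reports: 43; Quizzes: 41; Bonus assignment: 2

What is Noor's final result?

Pass

Weighted total:
  Reflections 86 × 0.09 = 7.74
  Term project 96 × 0.14 = 13.44
  Portfolio 69 × 0.3 = 20.7
  Studio work 71 × 0.07 = 4.97
  Lab reports 43 × 0.06 = 2.58
  Quizzes 41 × 0.34 = 13.94
Sum = 63.37
Bonus assignment: 63.37 + 2 = 65.37
65.37 is ≥ 45 and < 67 → Pass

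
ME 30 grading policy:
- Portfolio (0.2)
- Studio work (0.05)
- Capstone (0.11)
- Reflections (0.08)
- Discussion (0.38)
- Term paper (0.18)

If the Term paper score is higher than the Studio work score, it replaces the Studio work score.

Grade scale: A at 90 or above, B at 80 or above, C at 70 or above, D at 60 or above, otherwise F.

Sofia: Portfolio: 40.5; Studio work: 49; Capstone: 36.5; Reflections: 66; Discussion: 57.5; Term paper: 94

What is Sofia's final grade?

Term paper (94) > Studio work (49), so Studio work counts as 94.
Weighted total:
  Portfolio 40.5 × 0.2 = 8.1
  Studio work 94 × 0.05 = 4.7
  Capstone 36.5 × 0.11 = 4.015
  Reflections 66 × 0.08 = 5.28
  Discussion 57.5 × 0.38 = 21.85
  Term paper 94 × 0.18 = 16.92
Sum = 60.865
60.865 is ≥ 60 and < 70 → D

D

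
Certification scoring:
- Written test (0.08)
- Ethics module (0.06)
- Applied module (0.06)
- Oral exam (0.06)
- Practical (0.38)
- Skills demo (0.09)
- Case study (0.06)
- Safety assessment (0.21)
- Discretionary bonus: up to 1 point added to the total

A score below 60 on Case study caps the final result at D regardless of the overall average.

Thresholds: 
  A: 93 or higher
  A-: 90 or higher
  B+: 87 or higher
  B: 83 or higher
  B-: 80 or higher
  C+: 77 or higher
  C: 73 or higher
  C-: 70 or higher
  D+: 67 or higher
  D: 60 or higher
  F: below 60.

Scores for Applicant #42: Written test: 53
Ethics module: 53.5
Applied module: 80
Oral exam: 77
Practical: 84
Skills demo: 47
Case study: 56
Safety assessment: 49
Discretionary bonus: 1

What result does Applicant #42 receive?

Case study score 56 < 60: minimum not met.
Weighted total:
  Written test 53 × 0.08 = 4.24
  Ethics module 53.5 × 0.06 = 3.21
  Applied module 80 × 0.06 = 4.8
  Oral exam 77 × 0.06 = 4.62
  Practical 84 × 0.38 = 31.92
  Skills demo 47 × 0.09 = 4.23
  Case study 56 × 0.06 = 3.36
  Safety assessment 49 × 0.21 = 10.29
Sum = 66.67
Discretionary bonus: 66.67 + 1 = 67.67
67.67 would be D+; cap at D applies → D.

D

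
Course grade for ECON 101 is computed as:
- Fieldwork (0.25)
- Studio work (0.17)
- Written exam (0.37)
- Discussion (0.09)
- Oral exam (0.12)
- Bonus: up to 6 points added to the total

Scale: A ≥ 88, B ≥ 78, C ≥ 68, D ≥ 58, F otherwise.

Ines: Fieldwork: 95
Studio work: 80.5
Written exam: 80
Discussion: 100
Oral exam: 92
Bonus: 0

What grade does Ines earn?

B

Weighted total:
  Fieldwork 95 × 0.25 = 23.75
  Studio work 80.5 × 0.17 = 13.685
  Written exam 80 × 0.37 = 29.6
  Discussion 100 × 0.09 = 9
  Oral exam 92 × 0.12 = 11.04
Sum = 87.075
Bonus: 87.075 + 0 = 87.075
87.075 is ≥ 78 and < 88 → B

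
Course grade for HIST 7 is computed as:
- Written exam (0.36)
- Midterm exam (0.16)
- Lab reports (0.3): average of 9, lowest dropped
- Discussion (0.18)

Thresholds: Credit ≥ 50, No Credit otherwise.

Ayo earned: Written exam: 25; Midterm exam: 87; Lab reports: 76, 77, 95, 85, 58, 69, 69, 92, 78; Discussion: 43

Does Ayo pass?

Lab reports: drop 58 → average of remaining 8 = 641/8 = 80.125
Weighted total:
  Written exam 25 × 0.36 = 9
  Midterm exam 87 × 0.16 = 13.92
  Lab reports 80.125 × 0.3 = 24.0375
  Discussion 43 × 0.18 = 7.74
Sum = 54.6975
54.6975 ≥ 50 → Credit

Credit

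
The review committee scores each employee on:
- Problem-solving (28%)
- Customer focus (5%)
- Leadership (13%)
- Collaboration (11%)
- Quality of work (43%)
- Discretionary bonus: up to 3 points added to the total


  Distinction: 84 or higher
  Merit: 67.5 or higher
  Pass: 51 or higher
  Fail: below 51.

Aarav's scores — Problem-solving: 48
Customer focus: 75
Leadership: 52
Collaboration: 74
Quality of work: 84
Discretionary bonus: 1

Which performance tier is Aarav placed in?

Merit

Weighted total:
  Problem-solving 48 × 0.28 = 13.44
  Customer focus 75 × 0.05 = 3.75
  Leadership 52 × 0.13 = 6.76
  Collaboration 74 × 0.11 = 8.14
  Quality of work 84 × 0.43 = 36.12
Sum = 68.21
Discretionary bonus: 68.21 + 1 = 69.21
69.21 is ≥ 67.5 and < 84 → Merit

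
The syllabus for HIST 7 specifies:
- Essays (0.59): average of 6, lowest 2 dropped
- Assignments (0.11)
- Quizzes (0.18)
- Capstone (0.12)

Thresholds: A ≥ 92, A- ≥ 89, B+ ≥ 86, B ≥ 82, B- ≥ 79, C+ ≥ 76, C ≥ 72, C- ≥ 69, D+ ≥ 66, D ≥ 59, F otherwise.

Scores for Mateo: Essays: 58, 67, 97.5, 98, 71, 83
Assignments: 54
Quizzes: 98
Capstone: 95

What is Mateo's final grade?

Essays: drop 58, 67 → average of remaining 4 = 349.5/4 = 87.375
Weighted total:
  Essays 87.375 × 0.59 = 51.55125
  Assignments 54 × 0.11 = 5.94
  Quizzes 98 × 0.18 = 17.64
  Capstone 95 × 0.12 = 11.4
Sum = 86.53125
86.53125 is ≥ 86 and < 89 → B+

B+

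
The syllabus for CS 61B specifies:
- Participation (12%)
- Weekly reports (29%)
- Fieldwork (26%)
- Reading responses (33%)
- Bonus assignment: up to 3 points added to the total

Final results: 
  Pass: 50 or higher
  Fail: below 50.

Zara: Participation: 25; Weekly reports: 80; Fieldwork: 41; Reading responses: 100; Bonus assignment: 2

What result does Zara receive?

Weighted total:
  Participation 25 × 0.12 = 3
  Weekly reports 80 × 0.29 = 23.2
  Fieldwork 41 × 0.26 = 10.66
  Reading responses 100 × 0.33 = 33
Sum = 69.86
Bonus assignment: 69.86 + 2 = 71.86
71.86 ≥ 50 → Pass

Pass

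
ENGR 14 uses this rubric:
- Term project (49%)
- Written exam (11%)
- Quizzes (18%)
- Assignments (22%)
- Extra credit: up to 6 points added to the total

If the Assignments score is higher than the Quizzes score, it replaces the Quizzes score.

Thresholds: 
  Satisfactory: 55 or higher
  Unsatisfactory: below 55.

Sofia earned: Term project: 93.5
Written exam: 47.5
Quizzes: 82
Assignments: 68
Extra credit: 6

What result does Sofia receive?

Satisfactory

Assignments (68) ≤ Quizzes (82), so Quizzes stays at 82.
Weighted total:
  Term project 93.5 × 0.49 = 45.815
  Written exam 47.5 × 0.11 = 5.225
  Quizzes 82 × 0.18 = 14.76
  Assignments 68 × 0.22 = 14.96
Sum = 80.76
Extra credit: 80.76 + 6 = 86.76
86.76 ≥ 55 → Satisfactory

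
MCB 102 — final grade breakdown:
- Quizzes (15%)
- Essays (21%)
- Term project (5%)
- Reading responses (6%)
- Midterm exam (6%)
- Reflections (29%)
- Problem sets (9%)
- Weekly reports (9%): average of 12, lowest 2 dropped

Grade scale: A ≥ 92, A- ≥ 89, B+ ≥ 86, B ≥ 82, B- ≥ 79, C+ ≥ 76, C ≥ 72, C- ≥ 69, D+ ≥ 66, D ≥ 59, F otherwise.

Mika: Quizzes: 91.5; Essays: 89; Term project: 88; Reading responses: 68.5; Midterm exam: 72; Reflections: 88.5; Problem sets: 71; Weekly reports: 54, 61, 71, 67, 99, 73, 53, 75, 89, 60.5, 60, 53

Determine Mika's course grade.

B

Weekly reports: drop 53, 53 → average of remaining 10 = 709.5/10 = 70.95
Weighted total:
  Quizzes 91.5 × 0.15 = 13.725
  Essays 89 × 0.21 = 18.69
  Term project 88 × 0.05 = 4.4
  Reading responses 68.5 × 0.06 = 4.11
  Midterm exam 72 × 0.06 = 4.32
  Reflections 88.5 × 0.29 = 25.665
  Problem sets 71 × 0.09 = 6.39
  Weekly reports 70.95 × 0.09 = 6.3855
Sum = 83.6855
83.6855 is ≥ 82 and < 86 → B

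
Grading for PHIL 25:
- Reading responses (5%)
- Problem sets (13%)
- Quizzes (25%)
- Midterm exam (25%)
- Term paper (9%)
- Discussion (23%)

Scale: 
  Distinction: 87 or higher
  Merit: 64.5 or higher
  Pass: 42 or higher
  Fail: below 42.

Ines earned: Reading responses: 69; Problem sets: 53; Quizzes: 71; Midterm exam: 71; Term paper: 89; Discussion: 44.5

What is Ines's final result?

Weighted total:
  Reading responses 69 × 0.05 = 3.45
  Problem sets 53 × 0.13 = 6.89
  Quizzes 71 × 0.25 = 17.75
  Midterm exam 71 × 0.25 = 17.75
  Term paper 89 × 0.09 = 8.01
  Discussion 44.5 × 0.23 = 10.235
Sum = 64.085
64.085 is ≥ 42 and < 64.5 → Pass

Pass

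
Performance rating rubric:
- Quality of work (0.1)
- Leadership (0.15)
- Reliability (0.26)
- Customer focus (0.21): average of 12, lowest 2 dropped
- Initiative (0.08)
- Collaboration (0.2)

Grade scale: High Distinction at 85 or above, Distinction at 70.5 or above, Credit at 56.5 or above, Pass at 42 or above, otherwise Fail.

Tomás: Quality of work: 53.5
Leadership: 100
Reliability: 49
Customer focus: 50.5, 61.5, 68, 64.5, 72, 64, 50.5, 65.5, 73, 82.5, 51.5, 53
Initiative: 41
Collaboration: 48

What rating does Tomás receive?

Customer focus: drop 50.5, 50.5 → average of remaining 10 = 655.5/10 = 65.55
Weighted total:
  Quality of work 53.5 × 0.1 = 5.35
  Leadership 100 × 0.15 = 15
  Reliability 49 × 0.26 = 12.74
  Customer focus 65.55 × 0.21 = 13.7655
  Initiative 41 × 0.08 = 3.28
  Collaboration 48 × 0.2 = 9.6
Sum = 59.7355
59.7355 is ≥ 56.5 and < 70.5 → Credit

Credit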